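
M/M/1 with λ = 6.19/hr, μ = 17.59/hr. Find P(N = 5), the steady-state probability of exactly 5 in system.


ρ = 6.19/17.59 = 0.3519
P_n = (1−ρ)·ρ^n = (1 − 0.3519)·0.3519^5 = 0.6481·0.005397 = 0.003498

Final: 0.003498


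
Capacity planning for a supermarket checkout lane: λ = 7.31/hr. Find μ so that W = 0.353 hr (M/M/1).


W = 1/(μ−λ) ⇒ μ − λ = 1/W = 1/0.353 = 2.8329
μ = λ + 1/W = 7.31 + 2.8329 = 10.1429 per hr

Final: 10.1429 /hr


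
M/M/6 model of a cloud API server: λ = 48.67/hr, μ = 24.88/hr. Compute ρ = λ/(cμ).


ρ = λ/(cμ) = 48.67/(6·24.88) = 48.67/149.28 = 0.3260

Final: 0.3260


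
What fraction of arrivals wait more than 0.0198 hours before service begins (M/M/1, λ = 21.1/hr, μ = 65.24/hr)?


ρ = 21.1/65.24 = 0.3234
P(Wq > t) = ρ·e^{−(μ−λ)t} = 0.3234·e^{−0.8740}
= 0.3234·0.417291 = 0.134961

Final: 0.134961


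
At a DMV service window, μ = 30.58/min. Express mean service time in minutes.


Mean service time = 1/μ = 1/30.58 minute = 0.03270 minute
In minutes: 0.03270 × 1 = 0.03270 min

Final: 0.03270 min


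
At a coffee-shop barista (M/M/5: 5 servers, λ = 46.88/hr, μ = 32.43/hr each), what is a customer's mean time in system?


a = 1.4456; ρ = 0.2891; P₀ = 0.235303
Lq = P₀·a^c·ρ/(c!(1−ρ)²) = 0.007081
Wq = Lq/λ = 0.007081/46.88 = 0.0001511 hr
W = Wq + 1/μ = 0.0001511 + 0.03084 = 0.03099 hr

Final: 0.03099 hr


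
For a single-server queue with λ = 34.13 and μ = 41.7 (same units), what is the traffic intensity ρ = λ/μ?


ρ = λ/μ = 34.13/41.7 = 0.8185

Final: 0.8185


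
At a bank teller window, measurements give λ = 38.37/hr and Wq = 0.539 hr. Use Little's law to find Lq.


Lq = λWq = 38.37·0.539 = 20.6814

Final: 20.6814


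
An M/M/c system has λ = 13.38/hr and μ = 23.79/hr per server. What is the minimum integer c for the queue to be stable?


Stability requires cμ > λ ⇔ c > λ/μ.
λ/μ = 13.38/23.79 = 0.5624
Minimum integer c = ⌊0.5624⌋ + 1 = 1
Check: 1·23.79 = 23.79 > 13.38, while 0·23.79 = 0.00 ≤ 13.38

Final: 1 servers


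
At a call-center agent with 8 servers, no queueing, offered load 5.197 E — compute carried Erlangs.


B(8,5.197) = 0.079524 (Erlang-B)
Carried load = a(1 − B) = 5.197·(1 − 0.079524) = 5.197·0.920476 = 4.7837 E

Final: 4.7837 Erlangs


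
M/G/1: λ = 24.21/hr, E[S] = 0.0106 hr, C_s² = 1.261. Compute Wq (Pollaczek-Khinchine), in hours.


ρ = λ·E[S] = 24.21·0.0106 = 0.2566
E[S²] = E[S]²(1+C_s²) = 0.0106²·(1+1.261) = 0.0002540
Wq = λ·E[S²]/(2(1−ρ)) = 24.21·0.0002540/(2·0.7434) = 0.004137 hr

Final: 0.004137 hr


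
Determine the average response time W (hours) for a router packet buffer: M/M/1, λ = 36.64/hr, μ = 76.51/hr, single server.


W = 1/(μ−λ) = 1/(76.51 − 36.64) = 1/39.87 = 0.02508 hr

Final: 0.02508 hr


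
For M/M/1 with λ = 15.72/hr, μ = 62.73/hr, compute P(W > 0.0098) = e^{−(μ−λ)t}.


W ~ Exponential(μ−λ) for M/M/1.
μ − λ = 62.73 − 15.72 = 47.0100
P(W > t) = e^{−(μ−λ)t} = e^{−0.4607} = 0.630843

Final: 0.630843


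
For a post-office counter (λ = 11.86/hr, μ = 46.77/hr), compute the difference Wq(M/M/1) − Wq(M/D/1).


ρ = 11.86/46.77 = 0.2536
Wq(M/M/1) = ρ/(μ−λ) = 0.2536/34.91 = 0.007264 hr
Wq(M/D/1) = ρ/(2(μ−λ)) = 0.003632 hr
Savings = 0.007264 − 0.003632 = 0.003632 hr

Final: 0.003632 hr


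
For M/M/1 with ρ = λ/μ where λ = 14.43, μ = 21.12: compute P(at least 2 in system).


ρ = 14.43/21.12 = 0.6832
P(N ≥ n) = ρ^n = 0.6832^2 = 0.466815

Final: 0.466815


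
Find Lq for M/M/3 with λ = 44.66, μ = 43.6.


a = λ/μ = 1.0243; ρ = a/3 = 0.3414
P₀ = 0.354496
Lq = P₀·a^c·ρ / (c!·(1−ρ)²) = 0.354496·1.07472·0.3414/(6·0.43370)
= 0.04999

Final: 0.04999


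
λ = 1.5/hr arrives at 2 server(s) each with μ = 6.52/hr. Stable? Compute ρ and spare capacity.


Total capacity cμ = 2·6.52 = 13.04/hr
ρ = λ/(cμ) = 1.5/13.04 = 0.1150
Stable ⇔ ρ < 1: YES
Spare capacity = cμ − λ = 13.04 − 1.5 = 11.54/hr

Final: ρ = 0.1150; stable; margin = 11.54/hr


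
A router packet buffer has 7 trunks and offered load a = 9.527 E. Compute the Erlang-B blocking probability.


B(c,a) = (a^c/c!) / Σ_{k=0}^{c} a^k/k!
a^7/7! = 1413.391972
Σ terms (k=0..7): 1.00000 + 9.52700 + 45.38186 + 144.11767 + 343.25227 + 654.03288 + 1038.49520 + 1413.39197 = 3649.198862
B = 1413.391972/3649.198862 = 0.387316

Final: 0.387316


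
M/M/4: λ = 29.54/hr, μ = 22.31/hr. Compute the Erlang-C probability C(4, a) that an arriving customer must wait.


a = λ/μ = 1.3241; ρ = a/4 = 0.3310
P₀ = 0.264622 (from M/M/c formula)
C(c,a) = [a^c/(c!(1−ρ))]·P₀ = [3.07357/(24·0.6690)]·0.264622
= 0.19143·0.264622 = 0.050658

Final: 0.050658


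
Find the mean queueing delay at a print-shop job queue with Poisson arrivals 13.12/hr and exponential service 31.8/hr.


ρ = 13.12/31.8 = 0.4126
Wq = ρ/(μ−λ) = 0.4126/(31.8 − 13.12) = 0.4126/18.68 = 0.02209 hr

Final: 0.02209 hr


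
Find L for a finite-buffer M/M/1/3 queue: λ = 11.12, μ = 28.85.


ρ = 11.12/28.85 = 0.3854
L = ρ[1 − (K+1)ρ^K + Kρ^(K+1)] / [(1−ρ)(1−ρ^(K+1))]
Numerator: 0.3854·(1 − 4·0.057263 + 3·0.022072) = 0.322677
Denominator: (0.6146)·(0.977928) = 0.600994
L = 0.322677/0.600994 = 0.5369

Final: 0.5369


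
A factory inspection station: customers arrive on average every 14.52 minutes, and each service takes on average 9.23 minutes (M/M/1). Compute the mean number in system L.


λ = 60/14.52 = 4.1322 /hr
μ = 60/9.23 = 6.5005 /hr
ρ = λ/μ = 4.1322/6.5005 = 0.6357
L = ρ/(1−ρ) = 0.6357/0.3643 = 1.7448

Final: 1.7448


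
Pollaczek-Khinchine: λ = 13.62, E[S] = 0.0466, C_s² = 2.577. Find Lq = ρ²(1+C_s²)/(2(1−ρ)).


ρ = λ·E[S] = 13.62·0.0466 = 0.6347
Lq = ρ²(1+C_s²)/(2(1−ρ)) = 0.4028·(1+2.577)/(2·0.3653)
= 0.4028·3.5770/0.7306 = 1.97222

Final: 1.97222


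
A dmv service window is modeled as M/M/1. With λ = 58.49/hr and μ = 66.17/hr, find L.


ρ = λ/μ = 58.49/66.17 = 0.8839
L = ρ/(1−ρ) = 0.8839/(1 − 0.8839) = 0.8839/0.1161 = 7.6159

Final: 7.6159


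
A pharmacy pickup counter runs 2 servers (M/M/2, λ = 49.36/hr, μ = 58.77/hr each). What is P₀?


a = λ/μ = 49.36/58.77 = 0.8399; ρ = a/c = 0.4199
Σ_{k=0}^{1} a^k/k! (terms k=0..1) = 1.00000 + 0.83988 = 1.83988
Tail: a^2/(2!(1−ρ)) = 0.70541/(2·0.5801) = 0.60805
P₀ = 1/(1.83988 + 0.60805) = 1/2.44793 = 0.408508

Final: 0.408508


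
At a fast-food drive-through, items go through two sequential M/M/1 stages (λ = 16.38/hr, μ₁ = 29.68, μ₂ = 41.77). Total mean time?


Each node sees arrival rate λ = 16.38/hr (tandem ⇒ throughput preserved).
W₁ = 1/(μ₁−λ) = 1/(29.68−16.38) = 0.07519 hr
W₂ = 1/(μ₂−λ) = 1/(41.77−16.38) = 0.03939 hr
W_total = W₁ + W₂ = 0.07519 + 0.03939 = 0.11457 hr

Final: 0.11457 hr


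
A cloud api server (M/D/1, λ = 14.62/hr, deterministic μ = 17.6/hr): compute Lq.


ρ = 14.62/17.6 = 0.8307
M/D/1: Lq = ρ²/(2(1−ρ)) = 0.6900/(2·0.1693) = 2.03768

Final: 2.03768


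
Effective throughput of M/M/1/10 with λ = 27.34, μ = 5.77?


ρ = 4.7383; P_K = (1−ρ)ρ^10/(1−ρ^11) = 0.788954
λ_eff = λ(1 − P_K) = 27.34·(1 − 0.788954) = 27.34·0.211046 = 5.7700 /hr

Final: 5.7700 /hr


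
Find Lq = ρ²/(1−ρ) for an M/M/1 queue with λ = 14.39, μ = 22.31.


ρ = 14.39/22.31 = 0.6450
Lq = ρ²/(1−ρ) = 0.4160/0.3550 = 1.1719

Final: 1.1719


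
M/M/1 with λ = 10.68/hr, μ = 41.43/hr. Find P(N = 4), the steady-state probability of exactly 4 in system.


ρ = 10.68/41.43 = 0.2578
P_n = (1−ρ)·ρ^n = (1 − 0.2578)·0.2578^4 = 0.7422·0.004416 = 0.003278

Final: 0.003278


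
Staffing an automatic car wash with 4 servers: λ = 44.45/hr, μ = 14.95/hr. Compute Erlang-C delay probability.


a = λ/μ = 2.9732; ρ = a/4 = 0.7433
P₀ = 0.039278 (from M/M/c formula)
C(c,a) = [a^c/(c!(1−ρ))]·P₀ = [78.14880/(24·0.2567)]·0.039278
= 12.68539·0.039278 = 0.498260

Final: 0.498260


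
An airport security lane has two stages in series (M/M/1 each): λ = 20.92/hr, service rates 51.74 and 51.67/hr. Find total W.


Each node sees arrival rate λ = 20.92/hr (tandem ⇒ throughput preserved).
W₁ = 1/(μ₁−λ) = 1/(51.74−20.92) = 0.03245 hr
W₂ = 1/(μ₂−λ) = 1/(51.67−20.92) = 0.03252 hr
W_total = W₁ + W₂ = 0.03245 + 0.03252 = 0.06497 hr

Final: 0.06497 hr


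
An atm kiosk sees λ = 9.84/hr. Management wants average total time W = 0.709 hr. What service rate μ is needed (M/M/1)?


W = 1/(μ−λ) ⇒ μ − λ = 1/W = 1/0.709 = 1.4104
μ = λ + 1/W = 9.84 + 1.4104 = 11.2504 per hr

Final: 11.2504 /hr


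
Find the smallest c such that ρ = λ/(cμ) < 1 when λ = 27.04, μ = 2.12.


Stability requires cμ > λ ⇔ c > λ/μ.
λ/μ = 27.04/2.12 = 12.7547
Minimum integer c = ⌊12.7547⌋ + 1 = 13
Check: 13·2.12 = 27.56 > 27.04, while 12·2.12 = 25.44 ≤ 27.04

Final: 13 servers


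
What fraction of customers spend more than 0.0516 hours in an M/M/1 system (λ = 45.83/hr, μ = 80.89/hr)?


W ~ Exponential(μ−λ) for M/M/1.
μ − λ = 80.89 − 45.83 = 35.0600
P(W > t) = e^{−(μ−λ)t} = e^{−1.8091} = 0.163802

Final: 0.163802


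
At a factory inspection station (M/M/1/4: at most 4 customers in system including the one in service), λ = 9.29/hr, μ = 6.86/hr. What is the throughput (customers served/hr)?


ρ = 1.3542; P_K = (1−ρ)ρ^4/(1−ρ^5) = 0.335157
λ_eff = λ(1 − P_K) = 9.29·(1 − 0.335157) = 9.29·0.664843 = 6.1764 /hr

Final: 6.1764 /hr


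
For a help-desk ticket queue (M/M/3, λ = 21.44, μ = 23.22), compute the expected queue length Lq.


a = λ/μ = 0.9233; ρ = a/3 = 0.3078
P₀ = 0.393831
Lq = P₀·a^c·ρ / (c!·(1−ρ)²) = 0.393831·0.78720·0.3078/(6·0.47917)
= 0.03319

Final: 0.03319


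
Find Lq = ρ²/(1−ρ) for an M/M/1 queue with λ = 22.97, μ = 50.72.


ρ = 22.97/50.72 = 0.4529
Lq = ρ²/(1−ρ) = 0.2051/0.5471 = 0.3749

Final: 0.3749


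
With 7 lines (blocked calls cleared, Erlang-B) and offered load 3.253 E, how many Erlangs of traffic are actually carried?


B(7,3.253) = 0.030119 (Erlang-B)
Carried load = a(1 − B) = 3.253·(1 − 0.030119) = 3.253·0.969881 = 3.1550 E

Final: 3.1550 Erlangs


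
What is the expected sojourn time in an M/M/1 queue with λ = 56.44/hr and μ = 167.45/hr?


W = 1/(μ−λ) = 1/(167.45 − 56.44) = 1/111.01 = 0.009008 hr

Final: 0.009008 hr


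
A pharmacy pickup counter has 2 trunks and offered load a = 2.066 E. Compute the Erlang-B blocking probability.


B(c,a) = (a^c/c!) / Σ_{k=0}^{c} a^k/k!
a^2/2! = 2.134178
Σ terms (k=0..2): 1.00000 + 2.06600 + 2.13418 = 5.200178
B = 2.134178/5.200178 = 0.410405

Final: 0.410405


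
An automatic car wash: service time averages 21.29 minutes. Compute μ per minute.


μ = 1/(service time) in consistent units.
1 minute = 1 min, so μ = 1/21.29 = 0.04697 per minute

Final: 0.04697 /min


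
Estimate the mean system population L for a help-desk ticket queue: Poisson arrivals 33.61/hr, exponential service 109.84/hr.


ρ = λ/μ = 33.61/109.84 = 0.3060
L = ρ/(1−ρ) = 0.3060/(1 − 0.3060) = 0.3060/0.6940 = 0.4409

Final: 0.4409


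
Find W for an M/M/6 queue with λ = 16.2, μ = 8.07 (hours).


a = 2.0074; ρ = 0.3346; P₀ = 0.134130
Lq = P₀·a^c·ρ/(c!(1−ρ)²) = 0.009211
Wq = Lq/λ = 0.009211/16.2 = 0.0005686 hr
W = Wq + 1/μ = 0.0005686 + 0.12392 = 0.12448 hr

Final: 0.12448 hr


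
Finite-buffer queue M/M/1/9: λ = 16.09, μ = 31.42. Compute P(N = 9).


ρ = λ/μ = 16.09/31.42 = 0.5121
P_K = (1−ρ)ρ^K/(1−ρ^(K+1)) = (0.4879·0.002422)/(1 − 0.001240)
= 0.001182/0.998760 = 0.001183

Final: 0.001183


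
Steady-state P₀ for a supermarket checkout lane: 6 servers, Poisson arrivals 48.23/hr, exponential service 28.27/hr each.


a = λ/μ = 48.23/28.27 = 1.7060; ρ = a/c = 0.2843
Σ_{k=0}^{5} a^k/k! (terms k=0..5) = 1.00000 + 1.70605 + 1.45530 + 0.82761 + 0.35298 + 0.12044 = 5.46238
Tail: a^6/(6!(1−ρ)) = 24.65748/(720·0.7157) = 0.04785
P₀ = 1/(5.46238 + 0.04785) = 1/5.51023 = 0.181481

Final: 0.181481


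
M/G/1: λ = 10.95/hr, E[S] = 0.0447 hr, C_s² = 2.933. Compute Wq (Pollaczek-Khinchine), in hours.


ρ = λ·E[S] = 10.95·0.0447 = 0.4895
E[S²] = E[S]²(1+C_s²) = 0.0447²·(1+2.933) = 0.007858
Wq = λ·E[S²]/(2(1−ρ)) = 10.95·0.007858/(2·0.5105) = 0.08427 hr

Final: 0.08427 hr


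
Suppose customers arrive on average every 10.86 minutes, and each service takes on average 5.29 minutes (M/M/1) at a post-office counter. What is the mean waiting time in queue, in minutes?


λ = 60/10.86 = 5.5249 /hr
μ = 60/5.29 = 11.3422 /hr
ρ = λ/μ = 5.5249/11.3422 = 0.4871
Wq = ρ/(μ−λ) = 0.4871/(11.3422−5.5249) = 0.08373 hr
In minutes: 0.08373·60 = 5.024 min

Final: 5.024 min


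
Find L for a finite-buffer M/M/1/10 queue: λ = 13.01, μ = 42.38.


ρ = 13.01/42.38 = 0.3070
L = ρ[1 − (K+1)ρ^K + Kρ^(K+1)] / [(1−ρ)(1−ρ^(K+1))]
Numerator: 0.3070·(1 − 11·0.000007433 + 10·0.000002282) = 0.306966
Denominator: (0.6930)·(0.999998) = 0.693014
L = 0.306966/0.693014 = 0.4429

Final: 0.4429


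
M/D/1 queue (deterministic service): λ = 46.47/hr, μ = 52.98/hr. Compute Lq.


ρ = 46.47/52.98 = 0.8771
M/D/1: Lq = ρ²/(2(1−ρ)) = 0.7693/(2·0.1229) = 3.13056

Final: 3.13056


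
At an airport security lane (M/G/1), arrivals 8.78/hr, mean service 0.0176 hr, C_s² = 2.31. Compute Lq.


ρ = λ·E[S] = 8.78·0.0176 = 0.1545
Lq = ρ²(1+C_s²)/(2(1−ρ)) = 0.02388·(1+2.31)/(2·0.8455)
= 0.02388·3.3100/1.6909 = 0.04674

Final: 0.04674


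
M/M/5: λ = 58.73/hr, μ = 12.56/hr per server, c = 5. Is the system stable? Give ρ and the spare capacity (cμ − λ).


Total capacity cμ = 5·12.56 = 62.80/hr
ρ = λ/(cμ) = 58.73/62.80 = 0.9352
Stable ⇔ ρ < 1: YES
Spare capacity = cμ − λ = 62.80 − 58.73 = 4.07/hr

Final: ρ = 0.9352; stable; margin = 4.07/hr


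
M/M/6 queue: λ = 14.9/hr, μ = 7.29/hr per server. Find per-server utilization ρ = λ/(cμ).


ρ = λ/(cμ) = 14.9/(6·7.29) = 14.9/43.74 = 0.3406

Final: 0.3406


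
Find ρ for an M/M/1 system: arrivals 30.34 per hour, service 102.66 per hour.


ρ = λ/μ = 30.34/102.66 = 0.2955

Final: 0.2955


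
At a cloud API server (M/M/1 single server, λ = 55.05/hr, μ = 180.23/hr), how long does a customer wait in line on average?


ρ = 55.05/180.23 = 0.3054
Wq = ρ/(μ−λ) = 0.3054/(180.23 − 55.05) = 0.3054/125.18 = 0.002440 hr

Final: 0.002440 hr


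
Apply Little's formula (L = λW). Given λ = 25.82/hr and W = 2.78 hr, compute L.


L = λW = 25.82·2.78 = 71.7796

Final: 71.7796


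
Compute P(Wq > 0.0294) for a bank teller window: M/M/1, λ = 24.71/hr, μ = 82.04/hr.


ρ = 24.71/82.04 = 0.3012
P(Wq > t) = ρ·e^{−(μ−λ)t} = 0.3012·e^{−1.6855}
= 0.3012·0.185351 = 0.055827

Final: 0.055827


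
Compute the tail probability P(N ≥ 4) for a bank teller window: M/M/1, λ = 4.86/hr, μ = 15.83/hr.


ρ = 4.86/15.83 = 0.3070
P(N ≥ n) = ρ^n = 0.3070^4 = 0.008884

Final: 0.008884


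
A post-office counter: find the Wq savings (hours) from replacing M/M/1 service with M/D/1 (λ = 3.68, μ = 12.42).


ρ = 3.68/12.42 = 0.2963
Wq(M/M/1) = ρ/(μ−λ) = 0.2963/8.74 = 0.03390 hr
Wq(M/D/1) = ρ/(2(μ−λ)) = 0.01695 hr
Savings = 0.03390 − 0.01695 = 0.01695 hr

Final: 0.01695 hr


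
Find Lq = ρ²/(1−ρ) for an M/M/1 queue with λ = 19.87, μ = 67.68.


ρ = 19.87/67.68 = 0.2936
Lq = ρ²/(1−ρ) = 0.08619/0.7064 = 0.1220

Final: 0.1220


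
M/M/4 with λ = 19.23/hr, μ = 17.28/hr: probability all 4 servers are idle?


a = λ/μ = 19.23/17.28 = 1.1128; ρ = a/c = 0.2782
Σ_{k=0}^{3} a^k/k! (terms k=0..3) = 1.00000 + 1.11285 + 0.61921 + 0.22970 = 2.96176
Tail: a^4/(4!(1−ρ)) = 1.53371/(24·0.7218) = 0.08854
P₀ = 1/(2.96176 + 0.08854) = 1/3.05029 = 0.327837

Final: 0.327837


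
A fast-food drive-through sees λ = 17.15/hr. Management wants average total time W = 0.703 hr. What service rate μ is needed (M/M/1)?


W = 1/(μ−λ) ⇒ μ − λ = 1/W = 1/0.703 = 1.4225
μ = λ + 1/W = 17.15 + 1.4225 = 18.5725 per hr

Final: 18.5725 /hr


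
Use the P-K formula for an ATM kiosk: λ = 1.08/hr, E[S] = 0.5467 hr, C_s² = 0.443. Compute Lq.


ρ = λ·E[S] = 1.08·0.5467 = 0.5904
Lq = ρ²(1+C_s²)/(2(1−ρ)) = 0.3486·(1+0.443)/(2·0.4096)
= 0.3486·1.4430/0.8191 = 0.61413

Final: 0.61413


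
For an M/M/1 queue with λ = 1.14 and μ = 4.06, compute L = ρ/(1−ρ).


ρ = λ/μ = 1.14/4.06 = 0.2808
L = ρ/(1−ρ) = 0.2808/(1 − 0.2808) = 0.2808/0.7192 = 0.3904

Final: 0.3904


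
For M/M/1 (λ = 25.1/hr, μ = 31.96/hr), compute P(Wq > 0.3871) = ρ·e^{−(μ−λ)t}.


ρ = 25.1/31.96 = 0.7854
P(Wq > t) = ρ·e^{−(μ−λ)t} = 0.7854·e^{−2.6555}
= 0.7854·0.070263 = 0.055182

Final: 0.055182


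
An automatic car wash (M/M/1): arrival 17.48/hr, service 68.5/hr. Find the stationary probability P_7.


ρ = 17.48/68.5 = 0.2552
P_n = (1−ρ)·ρ^n = (1 − 0.2552)·0.2552^7 = 0.7448·0.00007046 = 0.00005248

Final: 0.00005248


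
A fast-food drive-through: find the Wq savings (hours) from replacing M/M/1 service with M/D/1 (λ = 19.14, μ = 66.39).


ρ = 19.14/66.39 = 0.2883
Wq(M/M/1) = ρ/(μ−λ) = 0.2883/47.25 = 0.006102 hr
Wq(M/D/1) = ρ/(2(μ−λ)) = 0.003051 hr
Savings = 0.006102 − 0.003051 = 0.003051 hr

Final: 0.003051 hr


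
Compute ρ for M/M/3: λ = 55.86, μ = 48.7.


ρ = λ/(cμ) = 55.86/(3·48.7) = 55.86/146.10 = 0.3823

Final: 0.3823


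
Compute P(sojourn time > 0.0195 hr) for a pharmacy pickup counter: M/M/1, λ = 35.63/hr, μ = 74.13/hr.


W ~ Exponential(μ−λ) for M/M/1.
μ − λ = 74.13 − 35.63 = 38.5000
P(W > t) = e^{−(μ−λ)t} = e^{−0.7507} = 0.472012

Final: 0.472012


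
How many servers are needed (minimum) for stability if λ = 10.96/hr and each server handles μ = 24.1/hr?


Stability requires cμ > λ ⇔ c > λ/μ.
λ/μ = 10.96/24.1 = 0.4548
Minimum integer c = ⌊0.4548⌋ + 1 = 1
Check: 1·24.1 = 24.10 > 10.96, while 0·24.1 = 0.00 ≤ 10.96

Final: 1 servers


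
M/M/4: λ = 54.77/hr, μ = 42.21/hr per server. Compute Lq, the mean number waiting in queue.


a = λ/μ = 1.2976; ρ = a/4 = 0.3244
P₀ = 0.271863
Lq = P₀·a^c·ρ / (c!·(1−ρ)²) = 0.271863·2.83472·0.3244/(24·0.45645)
= 0.02282

Final: 0.02282


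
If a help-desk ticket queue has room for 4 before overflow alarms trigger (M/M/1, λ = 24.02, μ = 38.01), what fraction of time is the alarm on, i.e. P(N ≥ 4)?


ρ = 24.02/38.01 = 0.6319
P(N ≥ n) = ρ^n = 0.6319^4 = 0.159478

Final: 0.159478


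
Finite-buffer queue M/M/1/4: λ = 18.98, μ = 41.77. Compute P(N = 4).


ρ = λ/μ = 18.98/41.77 = 0.4544
P_K = (1−ρ)ρ^K/(1−ρ^(K+1)) = (0.5456·0.042631)/(1 − 0.019371)
= 0.023260/0.980629 = 0.023719

Final: 0.023719


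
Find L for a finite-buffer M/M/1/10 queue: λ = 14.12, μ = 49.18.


ρ = 14.12/49.18 = 0.2871
L = ρ[1 − (K+1)ρ^K + Kρ^(K+1)] / [(1−ρ)(1−ρ^(K+1))]
Numerator: 0.2871·(1 − 11·0.000003806 + 10·0.000001093) = 0.287100
Denominator: (0.7129)·(0.999999) = 0.712891
L = 0.287100/0.712891 = 0.4027

Final: 0.4027


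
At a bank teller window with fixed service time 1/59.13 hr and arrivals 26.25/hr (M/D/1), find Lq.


ρ = 26.25/59.13 = 0.4439
M/D/1: Lq = ρ²/(2(1−ρ)) = 0.1971/(2·0.5561) = 0.17721

Final: 0.17721


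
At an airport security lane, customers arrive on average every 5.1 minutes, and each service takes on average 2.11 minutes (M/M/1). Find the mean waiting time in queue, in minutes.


λ = 60/5.1 = 11.7647 /hr
μ = 60/2.11 = 28.4360 /hr
ρ = λ/μ = 11.7647/28.4360 = 0.4137
Wq = ρ/(μ−λ) = 0.4137/(28.4360−11.7647) = 0.02482 hr
In minutes: 0.02482·60 = 1.489 min

Final: 1.489 min


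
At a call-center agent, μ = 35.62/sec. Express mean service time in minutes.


Mean service time = 1/μ = 1/35.62 second = 0.02807 second
In minutes: 0.02807 × 0.0166667 = 0.0004679 min

Final: 0.0004679 min


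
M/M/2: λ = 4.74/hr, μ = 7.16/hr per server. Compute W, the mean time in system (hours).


a = 0.6620; ρ = 0.3310; P₀ = 0.502623
Lq = P₀·a^c·ρ/(c!(1−ρ)²) = 0.08146
Wq = Lq/λ = 0.08146/4.74 = 0.01719 hr
W = Wq + 1/μ = 0.01719 + 0.13966 = 0.15685 hr

Final: 0.15685 hr


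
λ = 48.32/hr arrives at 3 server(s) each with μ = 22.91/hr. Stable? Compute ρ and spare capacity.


Total capacity cμ = 3·22.91 = 68.73/hr
ρ = λ/(cμ) = 48.32/68.73 = 0.7030
Stable ⇔ ρ < 1: YES
Spare capacity = cμ − λ = 68.73 − 48.32 = 20.41/hr

Final: ρ = 0.7030; stable; margin = 20.41/hr


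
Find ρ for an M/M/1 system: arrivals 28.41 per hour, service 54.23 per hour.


ρ = λ/μ = 28.41/54.23 = 0.5239

Final: 0.5239


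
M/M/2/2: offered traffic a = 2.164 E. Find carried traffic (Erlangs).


B(2,2.164) = 0.425297 (Erlang-B)
Carried load = a(1 − B) = 2.164·(1 − 0.425297) = 2.164·0.574703 = 1.2437 E

Final: 1.2437 Erlangs


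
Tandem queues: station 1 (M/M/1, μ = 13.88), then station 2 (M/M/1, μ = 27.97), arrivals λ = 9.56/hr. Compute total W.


Each node sees arrival rate λ = 9.56/hr (tandem ⇒ throughput preserved).
W₁ = 1/(μ₁−λ) = 1/(13.88−9.56) = 0.23148 hr
W₂ = 1/(μ₂−λ) = 1/(27.97−9.56) = 0.05432 hr
W_total = W₁ + W₂ = 0.23148 + 0.05432 = 0.28580 hr

Final: 0.28580 hr


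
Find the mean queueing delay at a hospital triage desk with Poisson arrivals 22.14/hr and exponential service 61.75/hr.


ρ = 22.14/61.75 = 0.3585
Wq = ρ/(μ−λ) = 0.3585/(61.75 − 22.14) = 0.3585/39.61 = 0.009052 hr

Final: 0.009052 hr


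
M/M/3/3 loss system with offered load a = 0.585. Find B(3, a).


B(c,a) = (a^c/c!) / Σ_{k=0}^{c} a^k/k!
a^3/3! = 0.033367
Σ terms (k=0..3): 1.00000 + 0.58500 + 0.17111 + 0.03337 = 1.789479
B = 0.033367/1.789479 = 0.018646

Final: 0.018646


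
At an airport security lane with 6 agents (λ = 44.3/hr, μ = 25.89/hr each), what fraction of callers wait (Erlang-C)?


a = λ/μ = 1.7111; ρ = a/6 = 0.2852
P₀ = 0.180567 (from M/M/c formula)
C(c,a) = [a^c/(c!(1−ρ))]·P₀ = [25.09748/(720·0.7148)]·0.180567
= 0.04876·0.180567 = 0.008805

Final: 0.008805


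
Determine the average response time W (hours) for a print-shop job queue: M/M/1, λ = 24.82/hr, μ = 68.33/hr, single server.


W = 1/(μ−λ) = 1/(68.33 − 24.82) = 1/43.51 = 0.02298 hr

Final: 0.02298 hr


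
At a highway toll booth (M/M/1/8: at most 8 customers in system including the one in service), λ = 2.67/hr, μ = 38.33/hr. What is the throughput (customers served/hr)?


ρ = 0.06966; P_K = (1−ρ)ρ^8/(1−ρ^9) = 5.157e-10
λ_eff = λ(1 − P_K) = 2.67·(1 − 5.157e-10) = 2.67·1.000000 = 2.6700 /hr

Final: 2.6700 /hr


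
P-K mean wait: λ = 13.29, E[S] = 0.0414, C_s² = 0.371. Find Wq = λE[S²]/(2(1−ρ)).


ρ = λ·E[S] = 13.29·0.0414 = 0.5502
E[S²] = E[S]²(1+C_s²) = 0.0414²·(1+0.371) = 0.002350
Wq = λ·E[S²]/(2(1−ρ)) = 13.29·0.002350/(2·0.4498) = 0.03472 hr

Final: 0.03472 hr


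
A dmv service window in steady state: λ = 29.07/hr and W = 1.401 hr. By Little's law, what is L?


L = λW = 29.07·1.401 = 40.7271

Final: 40.7271


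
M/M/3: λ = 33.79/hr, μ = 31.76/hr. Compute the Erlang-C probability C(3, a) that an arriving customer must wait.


a = λ/μ = 1.0639; ρ = a/3 = 0.3546
P₀ = 0.340034 (from M/M/c formula)
C(c,a) = [a^c/(c!(1−ρ))]·P₀ = [1.20427/(6·0.6454)]·0.340034
= 0.31101·0.340034 = 0.105753

Final: 0.105753


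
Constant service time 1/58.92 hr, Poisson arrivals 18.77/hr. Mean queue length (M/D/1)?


ρ = 18.77/58.92 = 0.3186
M/D/1: Lq = ρ²/(2(1−ρ)) = 0.1015/(2·0.6814) = 0.07446

Final: 0.07446


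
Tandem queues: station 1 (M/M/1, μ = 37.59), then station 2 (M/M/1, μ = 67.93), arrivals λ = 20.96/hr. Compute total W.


Each node sees arrival rate λ = 20.96/hr (tandem ⇒ throughput preserved).
W₁ = 1/(μ₁−λ) = 1/(37.59−20.96) = 0.06013 hr
W₂ = 1/(μ₂−λ) = 1/(67.93−20.96) = 0.02129 hr
W_total = W₁ + W₂ = 0.06013 + 0.02129 = 0.08142 hr

Final: 0.08142 hr


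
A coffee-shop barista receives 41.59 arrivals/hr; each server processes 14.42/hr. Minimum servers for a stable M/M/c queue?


Stability requires cμ > λ ⇔ c > λ/μ.
λ/μ = 41.59/14.42 = 2.8842
Minimum integer c = ⌊2.8842⌋ + 1 = 3
Check: 3·14.42 = 43.26 > 41.59, while 2·14.42 = 28.84 ≤ 41.59

Final: 3 servers


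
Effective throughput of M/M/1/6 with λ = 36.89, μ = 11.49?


ρ = 3.2106; P_K = (1−ρ)ρ^6/(1−ρ^7) = 0.688729
λ_eff = λ(1 − P_K) = 36.89·(1 − 0.688729) = 36.89·0.311271 = 11.4828 /hr

Final: 11.4828 /hr


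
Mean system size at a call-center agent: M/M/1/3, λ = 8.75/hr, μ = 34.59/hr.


ρ = 8.75/34.59 = 0.2530
L = ρ[1 − (K+1)ρ^K + Kρ^(K+1)] / [(1−ρ)(1−ρ^(K+1))]
Numerator: 0.2530·(1 − 4·0.016187 + 3·0.004095) = 0.239692
Denominator: (0.7470)·(0.995905) = 0.743978
L = 0.239692/0.743978 = 0.3222

Final: 0.3222


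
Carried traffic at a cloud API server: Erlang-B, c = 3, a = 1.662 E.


B(3,1.662) = 0.159131 (Erlang-B)
Carried load = a(1 − B) = 1.662·(1 − 0.159131) = 1.662·0.840869 = 1.3975 E

Final: 1.3975 Erlangs


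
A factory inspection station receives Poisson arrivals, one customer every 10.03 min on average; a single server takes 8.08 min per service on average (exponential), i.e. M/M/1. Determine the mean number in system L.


λ = 60/10.03 = 5.9821 /hr
μ = 60/8.08 = 7.4257 /hr
ρ = λ/μ = 5.9821/7.4257 = 0.8056
L = ρ/(1−ρ) = 0.8056/0.1944 = 4.1436

Final: 4.1436


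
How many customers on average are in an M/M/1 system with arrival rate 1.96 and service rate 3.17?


ρ = λ/μ = 1.96/3.17 = 0.6183
L = ρ/(1−ρ) = 0.6183/(1 − 0.6183) = 0.6183/0.3817 = 1.6198

Final: 1.6198


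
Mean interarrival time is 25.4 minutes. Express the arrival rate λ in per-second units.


λ = 1/(interarrival time) in consistent units.
1 second = 0.0166667 min, so λ = 0.0166667/25.4 = 0.0006562 per second

Final: 0.0006562 /sec


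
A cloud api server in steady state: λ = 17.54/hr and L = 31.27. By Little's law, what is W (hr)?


W = L/λ = 31.27/17.54 = 1.7828 hr

Final: 1.7828 hr


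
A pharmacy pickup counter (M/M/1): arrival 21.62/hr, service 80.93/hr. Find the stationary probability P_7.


ρ = 21.62/80.93 = 0.2671
P_n = (1−ρ)·ρ^n = (1 − 0.2671)·0.2671^7 = 0.7329·0.00009710 = 0.00007116

Final: 0.00007116


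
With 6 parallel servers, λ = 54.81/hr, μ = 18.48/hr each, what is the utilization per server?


ρ = λ/(cμ) = 54.81/(6·18.48) = 54.81/110.88 = 0.4943

Final: 0.4943


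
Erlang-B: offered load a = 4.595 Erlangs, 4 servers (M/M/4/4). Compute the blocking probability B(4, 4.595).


B(c,a) = (a^c/c!) / Σ_{k=0}^{c} a^k/k!
a^4/4! = 18.575085
Σ terms (k=0..4): 1.00000 + 4.59500 + 10.55701 + 16.16982 + 18.57509 = 50.896922
B = 18.575085/50.896922 = 0.364955

Final: 0.364955


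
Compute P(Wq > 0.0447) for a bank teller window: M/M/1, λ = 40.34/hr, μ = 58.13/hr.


ρ = 40.34/58.13 = 0.6940
P(Wq > t) = ρ·e^{−(μ−λ)t} = 0.6940·e^{−0.7952}
= 0.6940·0.451485 = 0.313313

Final: 0.313313


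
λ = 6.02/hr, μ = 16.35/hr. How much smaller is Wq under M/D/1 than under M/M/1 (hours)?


ρ = 6.02/16.35 = 0.3682
Wq(M/M/1) = ρ/(μ−λ) = 0.3682/10.33 = 0.03564 hr
Wq(M/D/1) = ρ/(2(μ−λ)) = 0.01782 hr
Savings = 0.03564 − 0.01782 = 0.01782 hr

Final: 0.01782 hr


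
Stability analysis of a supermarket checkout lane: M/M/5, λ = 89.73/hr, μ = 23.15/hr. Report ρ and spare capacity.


Total capacity cμ = 5·23.15 = 115.75/hr
ρ = λ/(cμ) = 89.73/115.75 = 0.7752
Stable ⇔ ρ < 1: YES
Spare capacity = cμ − λ = 115.75 − 89.73 = 26.02/hr

Final: ρ = 0.7752; stable; margin = 26.02/hr


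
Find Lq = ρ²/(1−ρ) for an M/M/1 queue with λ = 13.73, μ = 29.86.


ρ = 13.73/29.86 = 0.4598
Lq = ρ²/(1−ρ) = 0.2114/0.5402 = 0.3914

Final: 0.3914


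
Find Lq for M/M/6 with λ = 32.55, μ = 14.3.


a = λ/μ = 2.2762; ρ = a/6 = 0.3794
P₀ = 0.102339
Lq = P₀·a^c·ρ / (c!·(1−ρ)²) = 0.102339·139.08802·0.3794/(720·0.38518)
= 0.01947

Final: 0.01947


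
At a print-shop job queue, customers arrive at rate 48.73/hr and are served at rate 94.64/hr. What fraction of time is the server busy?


ρ = λ/μ = 48.73/94.64 = 0.5149

Final: 0.5149


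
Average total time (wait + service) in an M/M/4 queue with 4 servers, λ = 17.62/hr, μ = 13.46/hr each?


a = 1.3091; ρ = 0.3273; P₀ = 0.268698
Lq = P₀·a^c·ρ/(c!(1−ρ)²) = 0.02377
Wq = Lq/λ = 0.02377/17.62 = 0.001349 hr
W = Wq + 1/μ = 0.001349 + 0.07429 = 0.07564 hr

Final: 0.07564 hr


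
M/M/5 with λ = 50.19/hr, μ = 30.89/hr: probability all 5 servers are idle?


a = λ/μ = 50.19/30.89 = 1.6248; ρ = a/c = 0.3250
Σ_{k=0}^{4} a^k/k! (terms k=0..4) = 1.00000 + 1.62480 + 1.31998 + 0.71490 + 0.29039 = 4.95008
Tail: a^5/(5!(1−ρ)) = 11.32391/(120·0.6750) = 0.13979
P₀ = 1/(4.95008 + 0.13979) = 1/5.08987 = 0.196469

Final: 0.196469


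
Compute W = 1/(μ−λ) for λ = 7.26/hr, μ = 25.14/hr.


W = 1/(μ−λ) = 1/(25.14 − 7.26) = 1/17.88 = 0.05593 hr

Final: 0.05593 hr


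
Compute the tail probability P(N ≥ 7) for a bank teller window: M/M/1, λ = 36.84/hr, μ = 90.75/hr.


ρ = 36.84/90.75 = 0.4060
P(N ≥ n) = ρ^n = 0.4060^7 = 0.001817

Final: 0.001817


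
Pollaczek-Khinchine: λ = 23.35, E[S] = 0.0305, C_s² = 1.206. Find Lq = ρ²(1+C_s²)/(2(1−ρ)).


ρ = λ·E[S] = 23.35·0.0305 = 0.7122
Lq = ρ²(1+C_s²)/(2(1−ρ)) = 0.5072·(1+1.206)/(2·0.2878)
= 0.5072·2.2060/0.5756 = 1.94366

Final: 1.94366


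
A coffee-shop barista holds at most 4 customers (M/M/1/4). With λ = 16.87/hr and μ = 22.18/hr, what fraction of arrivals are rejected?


ρ = λ/μ = 16.87/22.18 = 0.7606
P_K = (1−ρ)ρ^K/(1−ρ^(K+1)) = (0.2394·0.334668)/(1 − 0.254547)
= 0.080121/0.745453 = 0.107480

Final: 0.107480


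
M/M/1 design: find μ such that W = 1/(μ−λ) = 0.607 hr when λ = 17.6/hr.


W = 1/(μ−λ) ⇒ μ − λ = 1/W = 1/0.607 = 1.6474
μ = λ + 1/W = 17.6 + 1.6474 = 19.2474 per hr

Final: 19.2474 /hr


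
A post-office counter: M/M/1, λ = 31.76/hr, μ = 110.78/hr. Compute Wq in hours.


ρ = 31.76/110.78 = 0.2867
Wq = ρ/(μ−λ) = 0.2867/(110.78 − 31.76) = 0.2867/79.02 = 0.003628 hr

Final: 0.003628 hr


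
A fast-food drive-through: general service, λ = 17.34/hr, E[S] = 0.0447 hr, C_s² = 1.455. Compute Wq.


ρ = λ·E[S] = 17.34·0.0447 = 0.7751
E[S²] = E[S]²(1+C_s²) = 0.0447²·(1+1.455) = 0.004905
Wq = λ·E[S²]/(2(1−ρ)) = 17.34·0.004905/(2·0.2249) = 0.18910 hr

Final: 0.18910 hr


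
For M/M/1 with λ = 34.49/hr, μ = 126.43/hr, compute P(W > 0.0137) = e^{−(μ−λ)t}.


W ~ Exponential(μ−λ) for M/M/1.
μ − λ = 126.43 − 34.49 = 91.9400
P(W > t) = e^{−(μ−λ)t} = e^{−1.2596} = 0.283774

Final: 0.283774


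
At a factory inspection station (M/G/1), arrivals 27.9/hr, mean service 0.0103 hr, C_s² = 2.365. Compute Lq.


ρ = λ·E[S] = 27.9·0.0103 = 0.2874
Lq = ρ²(1+C_s²)/(2(1−ρ)) = 0.08258·(1+2.365)/(2·0.7126)
= 0.08258·3.3650/1.4253 = 0.19497

Final: 0.19497


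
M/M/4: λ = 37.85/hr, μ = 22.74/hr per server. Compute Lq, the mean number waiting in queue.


a = λ/μ = 1.6645; ρ = a/4 = 0.4161
P₀ = 0.186359
Lq = P₀·a^c·ρ / (c!·(1−ρ)²) = 0.186359·7.67541·0.4161/(24·0.34092)
= 0.07275

Final: 0.07275


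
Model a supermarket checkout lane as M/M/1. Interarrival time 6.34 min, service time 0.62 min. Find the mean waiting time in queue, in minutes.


λ = 60/6.34 = 9.4637 /hr
μ = 60/0.62 = 96.7742 /hr
ρ = λ/μ = 9.4637/96.7742 = 0.09779
Wq = ρ/(μ−λ) = 0.09779/(96.7742−9.4637) = 0.001120 hr
In minutes: 0.001120·60 = 0.06720 min

Final: 0.06720 min


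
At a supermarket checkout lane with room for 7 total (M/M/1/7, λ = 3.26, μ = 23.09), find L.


ρ = 3.26/23.09 = 0.1412
L = ρ[1 − (K+1)ρ^K + Kρ^(K+1)] / [(1−ρ)(1−ρ^(K+1))]
Numerator: 0.1412·(1 − 8·0.000001118 + 7·0.0000001579) = 0.141186
Denominator: (0.8588)·(1.000000) = 0.858813
L = 0.141186/0.858813 = 0.1644

Final: 0.1644


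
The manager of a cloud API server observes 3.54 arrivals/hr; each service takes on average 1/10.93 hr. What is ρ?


ρ = λ/μ = 3.54/10.93 = 0.3239

Final: 0.3239


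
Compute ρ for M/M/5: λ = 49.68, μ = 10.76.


ρ = λ/(cμ) = 49.68/(5·10.76) = 49.68/53.80 = 0.9234

Final: 0.9234


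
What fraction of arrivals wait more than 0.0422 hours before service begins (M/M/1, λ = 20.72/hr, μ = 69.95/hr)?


ρ = 20.72/69.95 = 0.2962
P(Wq > t) = ρ·e^{−(μ−λ)t} = 0.2962·e^{−2.0775}
= 0.2962·0.125242 = 0.037098

Final: 0.037098


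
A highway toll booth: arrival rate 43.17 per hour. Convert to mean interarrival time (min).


Mean interarrival time = 1/λ = 1/43.17 hour = 0.02316 hour
In minutes: 0.02316 × 60 = 1.3899 min

Final: 1.3899 min


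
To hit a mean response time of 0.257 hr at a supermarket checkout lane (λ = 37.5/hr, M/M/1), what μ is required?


W = 1/(μ−λ) ⇒ μ − λ = 1/W = 1/0.257 = 3.8911
μ = λ + 1/W = 37.5 + 3.8911 = 41.3911 per hr

Final: 41.3911 /hr


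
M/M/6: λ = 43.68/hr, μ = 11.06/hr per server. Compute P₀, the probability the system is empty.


a = λ/μ = 43.68/11.06 = 3.9494; ρ = a/c = 0.6582
Σ_{k=0}^{5} a^k/k! (terms k=0..5) = 1.00000 + 3.94937 + 7.79875 + 10.26671 + 10.13675 + 8.00675 = 41.15833
Tail: a^6/(6!(1−ρ)) = 3794.59138/(720·0.3418) = 15.42041
P₀ = 1/(41.15833 + 15.42041) = 1/56.57873 = 0.017674

Final: 0.017674


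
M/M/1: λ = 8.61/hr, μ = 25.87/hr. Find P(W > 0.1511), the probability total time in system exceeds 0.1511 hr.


W ~ Exponential(μ−λ) for M/M/1.
μ − λ = 25.87 − 8.61 = 17.2600
P(W > t) = e^{−(μ−λ)t} = e^{−2.6080} = 0.073683

Final: 0.073683


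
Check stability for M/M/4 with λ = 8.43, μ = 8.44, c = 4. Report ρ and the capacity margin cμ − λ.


Total capacity cμ = 4·8.44 = 33.76/hr
ρ = λ/(cμ) = 8.43/33.76 = 0.2497
Stable ⇔ ρ < 1: YES
Spare capacity = cμ − λ = 33.76 − 8.43 = 25.33/hr

Final: ρ = 0.2497; stable; margin = 25.33/hr


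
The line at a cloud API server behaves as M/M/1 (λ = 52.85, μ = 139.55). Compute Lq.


ρ = 52.85/139.55 = 0.3787
Lq = ρ²/(1−ρ) = 0.1434/0.6213 = 0.2309

Final: 0.2309


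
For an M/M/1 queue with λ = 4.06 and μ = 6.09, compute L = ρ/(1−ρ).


ρ = λ/μ = 4.06/6.09 = 0.6667
L = ρ/(1−ρ) = 0.6667/(1 − 0.6667) = 0.6667/0.3333 = 2.0000

Final: 2.0000


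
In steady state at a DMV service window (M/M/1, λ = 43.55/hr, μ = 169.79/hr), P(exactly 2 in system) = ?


ρ = 43.55/169.79 = 0.2565
P_n = (1−ρ)·ρ^n = (1 − 0.2565)·0.2565^2 = 0.7435·0.065789 = 0.048914

Final: 0.048914


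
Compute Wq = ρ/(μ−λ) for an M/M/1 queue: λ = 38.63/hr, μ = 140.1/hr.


ρ = 38.63/140.1 = 0.2757
Wq = ρ/(μ−λ) = 0.2757/(140.1 − 38.63) = 0.2757/101.47 = 0.002717 hr

Final: 0.002717 hr


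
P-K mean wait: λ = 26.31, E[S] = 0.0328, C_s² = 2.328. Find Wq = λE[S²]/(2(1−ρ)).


ρ = λ·E[S] = 26.31·0.0328 = 0.8630
E[S²] = E[S]²(1+C_s²) = 0.0328²·(1+2.328) = 0.003580
Wq = λ·E[S²]/(2(1−ρ)) = 26.31·0.003580/(2·0.1370) = 0.34372 hr

Final: 0.34372 hr


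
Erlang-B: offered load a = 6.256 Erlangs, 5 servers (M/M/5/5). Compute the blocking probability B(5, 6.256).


B(c,a) = (a^c/c!) / Σ_{k=0}^{c} a^k/k!
a^5/5! = 79.855063
Σ terms (k=0..5): 1.00000 + 6.25600 + 19.56877 + 40.80740 + 63.82278 + 79.85506 = 211.310015
B = 79.855063/211.310015 = 0.377905

Final: 0.377905


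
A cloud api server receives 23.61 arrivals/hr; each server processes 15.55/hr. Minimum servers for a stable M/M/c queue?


Stability requires cμ > λ ⇔ c > λ/μ.
λ/μ = 23.61/15.55 = 1.5183
Minimum integer c = ⌊1.5183⌋ + 1 = 2
Check: 2·15.55 = 31.10 > 23.61, while 1·15.55 = 15.55 ≤ 23.61

Final: 2 servers


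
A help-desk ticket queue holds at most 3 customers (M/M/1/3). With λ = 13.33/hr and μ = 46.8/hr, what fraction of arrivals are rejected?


ρ = λ/μ = 13.33/46.8 = 0.2848
P_K = (1−ρ)ρ^K/(1−ρ^(K+1)) = (0.7152·0.023107)/(1 − 0.006582)
= 0.016526/0.993418 = 0.016635

Final: 0.016635


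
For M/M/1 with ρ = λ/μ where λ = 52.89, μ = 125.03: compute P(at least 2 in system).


ρ = 52.89/125.03 = 0.4230
P(N ≥ n) = ρ^n = 0.4230^2 = 0.178945

Final: 0.178945


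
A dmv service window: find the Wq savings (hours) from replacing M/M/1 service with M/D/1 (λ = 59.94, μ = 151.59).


ρ = 59.94/151.59 = 0.3954
Wq(M/M/1) = ρ/(μ−λ) = 0.3954/91.65 = 0.004314 hr
Wq(M/D/1) = ρ/(2(μ−λ)) = 0.002157 hr
Savings = 0.004314 − 0.002157 = 0.002157 hr

Final: 0.002157 hr


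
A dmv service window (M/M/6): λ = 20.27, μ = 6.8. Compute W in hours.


a = 2.9809; ρ = 0.4968; P₀ = 0.049936
Lq = P₀·a^c·ρ/(c!(1−ρ)²) = 0.09547
Wq = Lq/λ = 0.09547/20.27 = 0.004710 hr
W = Wq + 1/μ = 0.004710 + 0.14706 = 0.15177 hr

Final: 0.15177 hr


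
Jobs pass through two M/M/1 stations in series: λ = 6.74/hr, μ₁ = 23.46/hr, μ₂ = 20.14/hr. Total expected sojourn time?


Each node sees arrival rate λ = 6.74/hr (tandem ⇒ throughput preserved).
W₁ = 1/(μ₁−λ) = 1/(23.46−6.74) = 0.05981 hr
W₂ = 1/(μ₂−λ) = 1/(20.14−6.74) = 0.07463 hr
W_total = W₁ + W₂ = 0.05981 + 0.07463 = 0.13444 hr

Final: 0.13444 hr


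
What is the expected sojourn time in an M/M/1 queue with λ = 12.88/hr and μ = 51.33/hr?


W = 1/(μ−λ) = 1/(51.33 − 12.88) = 1/38.45 = 0.02601 hr

Final: 0.02601 hr


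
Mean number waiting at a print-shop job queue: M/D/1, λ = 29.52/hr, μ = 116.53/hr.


ρ = 29.52/116.53 = 0.2533
M/D/1: Lq = ρ²/(2(1−ρ)) = 0.06417/(2·0.7467) = 0.04297

Final: 0.04297


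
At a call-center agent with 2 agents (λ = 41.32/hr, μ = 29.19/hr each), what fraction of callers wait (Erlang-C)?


a = λ/μ = 1.4156; ρ = a/2 = 0.7078
P₀ = 0.171113 (from M/M/c formula)
C(c,a) = [a^c/(c!(1−ρ))]·P₀ = [2.00379/(2·0.2922)]·0.171113
= 3.42853·0.171113 = 0.586667

Final: 0.586667


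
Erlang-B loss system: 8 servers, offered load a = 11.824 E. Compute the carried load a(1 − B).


B(8,11.824) = 0.415946 (Erlang-B)
Carried load = a(1 − B) = 11.824·(1 − 0.415946) = 11.824·0.584054 = 6.9059 E

Final: 6.9059 Erlangs


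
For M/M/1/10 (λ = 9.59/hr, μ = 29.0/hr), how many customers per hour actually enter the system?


ρ = 0.3307; P_K = (1−ρ)ρ^10/(1−ρ^11) = 0.00001047
λ_eff = λ(1 − P_K) = 9.59·(1 − 0.00001047) = 9.59·0.999990 = 9.5899 /hr

Final: 9.5899 /hr


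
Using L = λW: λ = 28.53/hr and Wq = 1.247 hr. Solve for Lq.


Lq = λWq = 28.53·1.247 = 35.5769

Final: 35.5769


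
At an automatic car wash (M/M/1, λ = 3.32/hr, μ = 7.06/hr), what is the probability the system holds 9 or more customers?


ρ = 3.32/7.06 = 0.4703
P(N ≥ n) = ρ^n = 0.4703^9 = 0.001125

Final: 0.001125


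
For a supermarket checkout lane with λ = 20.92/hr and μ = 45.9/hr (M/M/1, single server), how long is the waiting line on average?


ρ = 20.92/45.9 = 0.4558
Lq = ρ²/(1−ρ) = 0.2077/0.5442 = 0.3817

Final: 0.3817


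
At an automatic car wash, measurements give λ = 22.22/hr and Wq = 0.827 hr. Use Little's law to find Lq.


Lq = λWq = 22.22·0.827 = 18.3759

Final: 18.3759


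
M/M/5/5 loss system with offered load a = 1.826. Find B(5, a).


B(c,a) = (a^c/c!) / Σ_{k=0}^{c} a^k/k!
a^5/5! = 0.169170
Σ terms (k=0..5): 1.00000 + 1.82600 + 1.66714 + 1.01473 + 0.46322 + 0.16917 = 6.140264
B = 0.169170/6.140264 = 0.027551

Final: 0.027551
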